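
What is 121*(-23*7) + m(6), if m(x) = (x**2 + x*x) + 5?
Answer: -19404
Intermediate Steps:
m(x) = 5 + 2*x**2 (m(x) = (x**2 + x**2) + 5 = 2*x**2 + 5 = 5 + 2*x**2)
121*(-23*7) + m(6) = 121*(-23*7) + (5 + 2*6**2) = 121*(-161) + (5 + 2*36) = -19481 + (5 + 72) = -19481 + 77 = -19404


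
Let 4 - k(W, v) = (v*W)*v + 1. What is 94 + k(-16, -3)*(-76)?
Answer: -11078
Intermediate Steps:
k(W, v) = 3 - W*v² (k(W, v) = 4 - ((v*W)*v + 1) = 4 - ((W*v)*v + 1) = 4 - (W*v² + 1) = 4 - (1 + W*v²) = 4 + (-1 - W*v²) = 3 - W*v²)
94 + k(-16, -3)*(-76) = 94 + (3 - 1*(-16)*(-3)²)*(-76) = 94 + (3 - 1*(-16)*9)*(-76) = 94 + (3 + 144)*(-76) = 94 + 147*(-76) = 94 - 11172 = -11078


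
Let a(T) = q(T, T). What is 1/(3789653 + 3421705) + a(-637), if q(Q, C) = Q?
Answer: -4593635045/7211358 ≈ -637.00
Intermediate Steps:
a(T) = T
1/(3789653 + 3421705) + a(-637) = 1/(3789653 + 3421705) - 637 = 1/7211358 - 637 = -4593635045/7211358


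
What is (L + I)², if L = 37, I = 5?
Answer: 1764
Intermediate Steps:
(L + I)² = (37 + 5)² = 42² = 1764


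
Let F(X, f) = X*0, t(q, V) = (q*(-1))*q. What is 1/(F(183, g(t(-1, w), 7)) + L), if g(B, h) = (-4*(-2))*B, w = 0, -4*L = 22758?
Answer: -2/11379 ≈ -0.00017576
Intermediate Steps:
L = -11379/2 (L = -1/4*22758 = -11379/2 ≈ -5689.5)
t(q, V) = -q**2 (t(q, V) = (-q)*q = -q**2)
g(B, h) = 8*B
F(X, f) = 0
1/(F(183, g(t(-1, w), 7)) + L) = 1/(0 - 11379/2) = 1/(-11379/2) = -2/11379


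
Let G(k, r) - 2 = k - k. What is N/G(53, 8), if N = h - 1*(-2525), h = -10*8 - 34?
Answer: 2411/2 ≈ 1205.5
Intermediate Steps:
G(k, r) = 2 (G(k, r) = 2 + (k - k) = 2 + 0 = 2)
h = -114 (h = -10*8 - 34 = -80 - 34 = -114)
N = 2411 (N = -114 - 1*(-2525) = -114 + 2525 = 2411)
N/G(53, 8) = 2411/2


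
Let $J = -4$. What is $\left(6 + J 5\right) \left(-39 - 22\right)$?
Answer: $854$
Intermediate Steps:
$\left(6 + J 5\right) \left(-39 - 22\right) = \left(6 - 20\right) \left(-39 - 22\right) = \left(6 - 20\right) \left(-61\right) = \left(-14\right) \left(-61\right) = 854$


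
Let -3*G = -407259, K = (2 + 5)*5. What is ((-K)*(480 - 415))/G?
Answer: -2275/135753 ≈ -0.016758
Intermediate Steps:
K = 35 (K = 7*5 = 35)
G = 135753 (G = -⅓*(-407259) = 135753)
((-K)*(480 - 415))/G = ((-1*35)*(480 - 415))/135753 = -35*65*(1/135753) = -2275*1/135753 = -2275/135753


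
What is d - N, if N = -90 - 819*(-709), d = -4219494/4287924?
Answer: -414915237223/714654 ≈ -5.8058e+5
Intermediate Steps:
d = -703249/714654 (d = -4219494*1/4287924 = -703249/714654 ≈ -0.98404)
N = 580581 (N = -90 + 580671 = 580581)
d - N = -703249/714654 - 1*580581 = -703249/714654 - 580581 = -414915237223/714654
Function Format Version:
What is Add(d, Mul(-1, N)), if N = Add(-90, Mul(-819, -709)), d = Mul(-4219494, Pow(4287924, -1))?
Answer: Rational(-414915237223, 714654) ≈ -5.8058e+5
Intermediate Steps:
d = Rational(-703249, 714654) (d = Mul(-4219494, Rational(1, 4287924)) = Rational(-703249, 714654) ≈ -0.98404)
N = 580581 (N = Add(-90, 580671) = 580581)
Add(d, Mul(-1, N)) = Add(Rational(-703249, 714654), Mul(-1, 580581)) = Add(Rational(-703249, 714654), -580581) = Rational(-414915237223, 714654)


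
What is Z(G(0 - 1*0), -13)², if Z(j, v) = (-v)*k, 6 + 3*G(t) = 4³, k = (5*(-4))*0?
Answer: 0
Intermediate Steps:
k = 0 (k = -20*0 = 0)
G(t) = 58/3 (G(t) = -2 + (⅓)*4³ = -2 + (⅓)*64 = -2 + 64/3 = 58/3)
Z(j, v) = 0 (Z(j, v) = -v*0 = 0)
Z(G(0 - 1*0), -13)² = 0² = 0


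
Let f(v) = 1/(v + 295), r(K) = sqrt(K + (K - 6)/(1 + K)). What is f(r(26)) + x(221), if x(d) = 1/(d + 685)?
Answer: 9565243/2128151418 - 57*sqrt(6)/2348953 ≈ 0.0044352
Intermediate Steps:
x(d) = 1/(685 + d)
r(K) = sqrt(K + (-6 + K)/(1 + K))
f(v) = 1/(295 + v)
f(r(26)) + x(221) = 1/(295 + sqrt((-6 + 26 + 26*(1 + 26))/(1 + 26))) + 1/(685 + 221) = 1/(295 + sqrt((-6 + 26 + 26*27)/27)) + 1/906 = 1/(295 + sqrt((-6 + 26 + 702)/27)) + 1/906 = 1/(295 + sqrt((1/27)*722)) + 1/906 = 1/(295 + sqrt(722/27)) + 1/906 = 1/(295 + 19*sqrt(6)/9) + 1/906 = 1/906 + 1/(295 + 19*sqrt(6)/9)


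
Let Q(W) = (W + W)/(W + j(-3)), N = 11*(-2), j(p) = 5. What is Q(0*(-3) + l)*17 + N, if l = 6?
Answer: -38/11 ≈ -3.4545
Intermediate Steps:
N = -22
Q(W) = 2*W/(5 + W) (Q(W) = (W + W)/(W + 5) = (2*W)/(5 + W) = 2*W/(5 + W))
Q(0*(-3) + l)*17 + N = (2*(0*(-3) + 6)/(5 + (0*(-3) + 6)))*17 - 22 = (2*(0 + 6)/(5 + (0 + 6)))*17 - 22 = (2*6/(5 + 6))*17 - 22 = (2*6/11)*17 - 22 = (2*6*(1/11))*17 - 22 = (12/11)*17 - 22 = 204/11 - 22 = -38/11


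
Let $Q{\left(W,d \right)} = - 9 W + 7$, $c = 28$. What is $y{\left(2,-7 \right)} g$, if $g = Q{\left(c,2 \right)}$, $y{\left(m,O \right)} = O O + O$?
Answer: $-10290$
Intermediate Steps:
$y{\left(m,O \right)} = O + O^{2}$ ($y{\left(m,O \right)} = O^{2} + O = O + O^{2}$)
$Q{\left(W,d \right)} = 7 - 9 W$
$g = -245$ ($g = 7 - 252 = -245$)
$y{\left(2,-7 \right)} g = - 7 \left(1 - 7\right) \left(-245\right) = \left(-7\right) \left(-6\right) \left(-245\right) = 42 \left(-245\right) = -10290$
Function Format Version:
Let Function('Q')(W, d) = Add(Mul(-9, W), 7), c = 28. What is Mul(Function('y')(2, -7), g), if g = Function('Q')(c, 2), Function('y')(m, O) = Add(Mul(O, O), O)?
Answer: -10290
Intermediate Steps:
Function('y')(m, O) = Add(O, Pow(O, 2)) (Function('y')(m, O) = Add(Pow(O, 2), O) = Add(O, Pow(O, 2)))
Function('Q')(W, d) = Add(7, Mul(-9, W))
g = -245 (g = Add(7, Mul(-9, 28)) = Add(7, -252) = -245)
Mul(Function('y')(2, -7), g) = Mul(Mul(-7, Add(1, -7)), -245) = Mul(Mul(-7, -6), -245) = Mul(42, -245) = -10290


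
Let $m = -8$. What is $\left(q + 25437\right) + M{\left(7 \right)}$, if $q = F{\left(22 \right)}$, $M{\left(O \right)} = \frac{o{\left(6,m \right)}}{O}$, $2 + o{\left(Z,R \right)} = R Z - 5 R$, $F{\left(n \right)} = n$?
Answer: $\frac{178203}{7} \approx 25458.0$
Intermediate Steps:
$o{\left(Z,R \right)} = -2 - 5 R + R Z$ ($o{\left(Z,R \right)} = -2 + \left(R Z - 5 R\right) = -2 + \left(- 5 R + R Z\right) = -2 - 5 R + R Z$)
$M{\left(O \right)} = - \frac{10}{O}$ ($M{\left(O \right)} = \frac{-2 - -40 - 48}{O} = \frac{-2 + 40 - 48}{O} = - \frac{10}{O}$)
$q = 22$
$\left(q + 25437\right) + M{\left(7 \right)} = \left(22 + 25437\right) - \frac{10}{7} = 25459 - \frac{10}{7} = \frac{178203}{7}$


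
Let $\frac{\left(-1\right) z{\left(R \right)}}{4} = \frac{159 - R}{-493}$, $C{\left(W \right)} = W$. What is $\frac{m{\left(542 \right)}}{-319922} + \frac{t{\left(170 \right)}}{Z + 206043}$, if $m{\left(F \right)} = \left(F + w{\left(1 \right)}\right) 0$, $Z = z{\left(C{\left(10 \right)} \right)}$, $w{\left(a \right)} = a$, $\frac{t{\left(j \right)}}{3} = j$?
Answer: $\frac{50286}{20315959} \approx 0.0024752$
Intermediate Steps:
$t{\left(j \right)} = 3 j$
$z{\left(R \right)} = \frac{636}{493} - \frac{4 R}{493}$ ($z{\left(R \right)} = - 4 \frac{159 - R}{-493} = - 4 \left(159 - R\right) \left(- \frac{1}{493}\right) = - 4 \left(- \frac{159}{493} + \frac{R}{493}\right) = \frac{636}{493} - \frac{4 R}{493}$)
$Z = \frac{596}{493}$ ($Z = \frac{636}{493} - \frac{40}{493} = \frac{596}{493} \approx 1.2089$)
$m{\left(F \right)} = 0$ ($m{\left(F \right)} = \left(F + 1\right) 0 = \left(1 + F\right) 0 = 0$)
$\frac{m{\left(542 \right)}}{-319922} + \frac{t{\left(170 \right)}}{Z + 206043} = \frac{0}{-319922} + \frac{3 \cdot 170}{\frac{596}{493} + 206043} = 0 \left(- \frac{1}{319922}\right) + \frac{510}{\frac{101579795}{493}} = 0 + 510 \cdot \frac{493}{101579795} = 0 + \frac{50286}{20315959} = \frac{50286}{20315959}$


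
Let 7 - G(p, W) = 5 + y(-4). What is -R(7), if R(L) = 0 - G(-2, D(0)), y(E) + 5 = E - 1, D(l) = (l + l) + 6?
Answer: 12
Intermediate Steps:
D(l) = 6 + 2*l (D(l) = 2*l + 6 = 6 + 2*l)
y(E) = -6 + E (y(E) = -5 + (E - 1) = -5 + (-1 + E) = -6 + E)
G(p, W) = 12 (G(p, W) = 7 - (5 + (-6 - 4)) = 7 - (5 - 10) = 7 - 1*(-5) = 7 + 5 = 12)
R(L) = -12 (R(L) = 0 - 1*12 = 0 - 12 = -12)
-R(7) = -1*(-12) = 12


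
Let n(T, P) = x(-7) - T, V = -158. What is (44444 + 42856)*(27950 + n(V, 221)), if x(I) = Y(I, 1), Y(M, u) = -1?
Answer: 2453741100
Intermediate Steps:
x(I) = -1
n(T, P) = -1 - T
(44444 + 42856)*(27950 + n(V, 221)) = (44444 + 42856)*(27950 + (-1 - 1*(-158))) = 87300*(27950 + (-1 + 158)) = 87300*(27950 + 157) = 87300*28107 = 2453741100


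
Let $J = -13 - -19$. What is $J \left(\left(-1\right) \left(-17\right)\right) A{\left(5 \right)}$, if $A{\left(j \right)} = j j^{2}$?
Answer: $12750$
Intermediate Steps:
$J = 6$ ($J = -13 + 19 = 6$)
$A{\left(j \right)} = j^{3}$
$J \left(\left(-1\right) \left(-17\right)\right) A{\left(5 \right)} = 6 \left(\left(-1\right) \left(-17\right)\right) 5^{3} = 6 \cdot 17 \cdot 125 = 102 \cdot 125 = 12750$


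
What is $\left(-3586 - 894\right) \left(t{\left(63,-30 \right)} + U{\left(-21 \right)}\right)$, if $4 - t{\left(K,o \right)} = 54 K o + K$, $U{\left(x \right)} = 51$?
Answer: $-457192960$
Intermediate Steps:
$t{\left(K,o \right)} = 4 - K - 54 K o$ ($t{\left(K,o \right)} = 4 - \left(54 K o + K\right) = 4 - \left(K + 54 K o\right) = 4 - K - 54 K o$)
$\left(-3586 - 894\right) \left(t{\left(63,-30 \right)} + U{\left(-21 \right)}\right) = \left(-3586 - 894\right) \left(\left(4 - 63 - 3402 \left(-30\right)\right) + 51\right) = - 4480 \left(\left(4 - 63 + 102060\right) + 51\right) = - 4480 \left(102001 + 51\right) = \left(-4480\right) 102052 = -457192960$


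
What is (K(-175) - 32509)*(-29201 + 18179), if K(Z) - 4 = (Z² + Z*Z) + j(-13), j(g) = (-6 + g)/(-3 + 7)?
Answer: -633550071/2 ≈ -3.1677e+8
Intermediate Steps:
j(g) = -3/2 + g/4 (j(g) = (-6 + g)/4 = (-6 + g)*(¼) = -3/2 + g/4)
K(Z) = -¾ + 2*Z² (K(Z) = 4 + ((Z² + Z*Z) + (-3/2 + (¼)*(-13))) = 4 + ((Z² + Z²) + (-3/2 - 13/4)) = 4 + (2*Z² - 19/4) = 4 + (-19/4 + 2*Z²) = -¾ + 2*Z²)
(K(-175) - 32509)*(-29201 + 18179) = ((-¾ + 2*(-175)²) - 32509)*(-29201 + 18179) = ((-¾ + 2*30625) - 32509)*(-11022) = ((-¾ + 61250) - 32509)*(-11022) = (244997/4 - 32509)*(-11022) = (114961/4)*(-11022) = -633550071/2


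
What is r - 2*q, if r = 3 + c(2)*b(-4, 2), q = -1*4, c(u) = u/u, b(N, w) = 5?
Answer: 16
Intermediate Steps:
c(u) = 1
q = -4
r = 8 (r = 3 + 1*5 = 3 + 5 = 8)
r - 2*q = 8 - 2*(-4) = 8 + 8 = 16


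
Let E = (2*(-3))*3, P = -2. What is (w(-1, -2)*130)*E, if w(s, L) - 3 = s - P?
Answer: -9360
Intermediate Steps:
E = -18 (E = -6*3 = -18)
w(s, L) = 5 + s (w(s, L) = 3 + (s - 1*(-2)) = 3 + (s + 2) = 3 + (2 + s) = 5 + s)
(w(-1, -2)*130)*E = ((5 - 1)*130)*(-18) = (4*130)*(-18) = 520*(-18) = -9360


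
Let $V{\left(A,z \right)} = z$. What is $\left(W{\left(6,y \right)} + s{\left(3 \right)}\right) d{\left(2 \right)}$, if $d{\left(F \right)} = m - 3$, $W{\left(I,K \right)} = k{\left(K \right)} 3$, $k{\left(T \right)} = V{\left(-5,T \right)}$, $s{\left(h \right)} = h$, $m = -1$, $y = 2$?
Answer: $-36$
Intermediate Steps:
$k{\left(T \right)} = T$
$W{\left(I,K \right)} = 3 K$ ($W{\left(I,K \right)} = K 3 = 3 K$)
$d{\left(F \right)} = -4$ ($d{\left(F \right)} = -1 - 3 = -4$)
$\left(W{\left(6,y \right)} + s{\left(3 \right)}\right) d{\left(2 \right)} = \left(3 \cdot 2 + 3\right) \left(-4\right) = \left(6 + 3\right) \left(-4\right) = 9 \left(-4\right) = -36$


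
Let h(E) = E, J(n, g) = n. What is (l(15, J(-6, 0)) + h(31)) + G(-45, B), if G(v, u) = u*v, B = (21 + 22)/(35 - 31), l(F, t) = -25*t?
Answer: -1211/4 ≈ -302.75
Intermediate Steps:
B = 43/4 ≈ 10.750
(l(15, J(-6, 0)) + h(31)) + G(-45, B) = (-25*(-6) + 31) + (43/4)*(-45) = (150 + 31) - 1935/4 = 181 - 1935/4 = -1211/4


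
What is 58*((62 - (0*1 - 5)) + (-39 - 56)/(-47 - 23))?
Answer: 27753/7 ≈ 3964.7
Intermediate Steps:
58*((62 - (0*1 - 5)) + (-39 - 56)/(-47 - 23)) = 58*((62 - (0 - 5)) - 95/(-70)) = 58*((62 - 1*(-5)) - 95*(-1/70)) = 58*((62 + 5) + 19/14) = 58*(67 + 19/14) = 58*(957/14) = 27753/7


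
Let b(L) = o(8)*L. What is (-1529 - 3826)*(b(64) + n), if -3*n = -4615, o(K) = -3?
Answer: -7209615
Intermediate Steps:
n = 4615/3 (n = -⅓*(-4615) = 4615/3 ≈ 1538.3)
b(L) = -3*L
(-1529 - 3826)*(b(64) + n) = (-1529 - 3826)*(-3*64 + 4615/3) = -5355*(-192 + 4615/3) = -5355*4039/3 = -7209615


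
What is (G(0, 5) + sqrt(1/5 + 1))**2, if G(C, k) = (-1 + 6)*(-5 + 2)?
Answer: (75 - sqrt(30))**2/25 ≈ 193.34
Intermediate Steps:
G(C, k) = -15 (G(C, k) = 5*(-3) = -15)
(G(0, 5) + sqrt(1/5 + 1))**2 = (-15 + sqrt(1/5 + 1))**2 = (-15 + sqrt(6/5))**2 = (-15 + sqrt(30)/5)**2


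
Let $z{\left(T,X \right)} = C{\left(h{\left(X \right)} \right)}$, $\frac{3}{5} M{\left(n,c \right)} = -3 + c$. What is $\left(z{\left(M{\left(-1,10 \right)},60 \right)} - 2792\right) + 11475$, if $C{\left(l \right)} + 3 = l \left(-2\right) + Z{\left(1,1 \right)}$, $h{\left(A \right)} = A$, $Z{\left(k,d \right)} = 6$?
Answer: $8566$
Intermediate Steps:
$M{\left(n,c \right)} = -5 + \frac{5 c}{3}$ ($M{\left(n,c \right)} = \frac{5 \left(-3 + c\right)}{3} = -5 + \frac{5 c}{3}$)
$C{\left(l \right)} = 3 - 2 l$ ($C{\left(l \right)} = -3 + \left(l \left(-2\right) + 6\right) = -3 - \left(-6 + 2 l\right) = 3 - 2 l$)
$z{\left(T,X \right)} = 3 - 2 X$
$\left(z{\left(M{\left(-1,10 \right)},60 \right)} - 2792\right) + 11475 = \left(\left(3 - 120\right) - 2792\right) + 11475 = \left(-117 - 2792\right) + 11475 = -2909 + 11475 = 8566$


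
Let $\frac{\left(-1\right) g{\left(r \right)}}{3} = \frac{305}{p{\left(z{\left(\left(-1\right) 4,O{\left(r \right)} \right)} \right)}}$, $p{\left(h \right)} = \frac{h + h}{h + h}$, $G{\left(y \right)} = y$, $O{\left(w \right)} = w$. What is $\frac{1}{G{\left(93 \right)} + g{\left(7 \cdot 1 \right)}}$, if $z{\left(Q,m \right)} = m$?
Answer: $- \frac{1}{822} \approx -0.0012165$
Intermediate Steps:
$p{\left(h \right)} = 1$ ($p{\left(h \right)} = \frac{2 h}{2 h} = 2 h \frac{1}{2 h} = 1$)
$g{\left(r \right)} = -915$ ($g{\left(r \right)} = - 3 \cdot \frac{305}{1} = - 3 \cdot 305 \cdot 1 = \left(-3\right) 305 = -915$)
$\frac{1}{G{\left(93 \right)} + g{\left(7 \cdot 1 \right)}} = \frac{1}{93 - 915} = \frac{1}{-822} = - \frac{1}{822}$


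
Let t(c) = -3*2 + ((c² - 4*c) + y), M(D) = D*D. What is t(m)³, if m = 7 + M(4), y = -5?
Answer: 77308776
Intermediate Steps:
M(D) = D²
m = 23 (m = 7 + 4² = 7 + 16 = 23)
t(c) = -11 + c² - 4*c (t(c) = -3*2 + ((c² - 4*c) - 5) = -6 + (-5 + c² - 4*c) = -11 + c² - 4*c)
t(m)³ = (-11 + 23² - 4*23)³ = (-11 + 529 - 92)³ = 426³ = 77308776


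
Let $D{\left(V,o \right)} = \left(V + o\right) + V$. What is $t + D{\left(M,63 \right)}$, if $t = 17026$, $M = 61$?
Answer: $17211$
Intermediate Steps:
$D{\left(V,o \right)} = o + 2 V$
$t + D{\left(M,63 \right)} = 17026 + \left(63 + 2 \cdot 61\right) = 17026 + \left(63 + 122\right) = 17026 + 185 = 17211$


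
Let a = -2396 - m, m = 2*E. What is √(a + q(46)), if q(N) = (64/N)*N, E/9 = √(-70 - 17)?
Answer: √(-2332 - 18*I*√87) ≈ 1.7372 - 48.322*I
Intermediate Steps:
E = 9*I*√87 (E = 9*√(-70 - 17) = 9*√(-87) = 9*(I*√87) = 9*I*√87 ≈ 83.946*I)
q(N) = 64
m = 18*I*√87 (m = 2*(9*I*√87) = 18*I*√87 ≈ 167.89*I)
a = -2396 - 18*I*√87 ≈ -2396.0 - 167.89*I
√(a + q(46)) = √((-2396 - 18*I*√87) + 64) = √(-2332 - 18*I*√87)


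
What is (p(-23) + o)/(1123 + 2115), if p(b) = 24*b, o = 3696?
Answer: 1572/1619 ≈ 0.97097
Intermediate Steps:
(p(-23) + o)/(1123 + 2115) = (24*(-23) + 3696)/(1123 + 2115) = (-552 + 3696)/3238 = 3144*(1/3238) = 1572/1619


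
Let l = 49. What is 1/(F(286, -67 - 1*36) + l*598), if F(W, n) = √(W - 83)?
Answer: 4186/122658143 - √203/858607001 ≈ 3.4111e-5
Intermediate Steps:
F(W, n) = √(-83 + W)
1/(F(286, -67 - 1*36) + l*598) = 1/(√(-83 + 286) + 49*598) = 1/(√203 + 29302) = 1/(29302 + √203)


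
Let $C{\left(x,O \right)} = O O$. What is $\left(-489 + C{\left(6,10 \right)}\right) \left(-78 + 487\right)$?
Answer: $-159101$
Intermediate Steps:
$C{\left(x,O \right)} = O^{2}$
$\left(-489 + C{\left(6,10 \right)}\right) \left(-78 + 487\right) = \left(-489 + 10^{2}\right) \left(-78 + 487\right) = \left(-489 + 100\right) 409 = \left(-389\right) 409 = -159101$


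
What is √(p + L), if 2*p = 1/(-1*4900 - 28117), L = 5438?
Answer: √23712339964294/66034 ≈ 73.743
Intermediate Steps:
p = -1/66034 (p = 1/(2*(-1*4900 - 28117)) = 1/(2*(-4900 - 28117)) = (½)/(-33017) = (½)*(-1/33017) = -1/66034 ≈ -1.5144e-5)
√(p + L) = √(-1/66034 + 5438) = √(359092891/66034) = √23712339964294/66034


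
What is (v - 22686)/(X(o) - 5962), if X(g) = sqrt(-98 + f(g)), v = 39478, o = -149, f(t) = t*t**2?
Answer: -100113904/38853491 - 16792*I*sqrt(3308047)/38853491 ≈ -2.5767 - 0.78606*I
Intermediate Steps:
f(t) = t**3
X(g) = sqrt(-98 + g**3)
(v - 22686)/(X(o) - 5962) = (39478 - 22686)/(sqrt(-98 + (-149)**3) - 5962) = 16792/(sqrt(-98 - 3307949) - 5962) = 16792/(sqrt(-3308047) - 5962) = 16792/(I*sqrt(3308047) - 5962) = 16792/(-5962 + I*sqrt(3308047))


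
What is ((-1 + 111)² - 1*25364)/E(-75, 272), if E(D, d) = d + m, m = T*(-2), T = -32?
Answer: -829/21 ≈ -39.476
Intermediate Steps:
m = 64 (m = -32*(-2) = 64)
E(D, d) = 64 + d (E(D, d) = d + 64 = 64 + d)
((-1 + 111)² - 1*25364)/E(-75, 272) = ((-1 + 111)² - 1*25364)/(64 + 272) = (110² - 25364)/336 = (12100 - 25364)*(1/336) = -13264*1/336 = -829/21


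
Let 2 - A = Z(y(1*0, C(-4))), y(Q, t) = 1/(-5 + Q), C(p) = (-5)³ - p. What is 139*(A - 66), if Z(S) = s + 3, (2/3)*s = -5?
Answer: -16541/2 ≈ -8270.5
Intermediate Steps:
s = -15/2 (s = (3/2)*(-5) = -15/2 ≈ -7.5000)
C(p) = -125 - p
Z(S) = -9/2 (Z(S) = -15/2 + 3 = -9/2)
A = 13/2 (A = 2 - 1*(-9/2) = 2 + 9/2 = 13/2 ≈ 6.5000)
139*(A - 66) = 139*(13/2 - 66) = 139*(-119/2) = -16541/2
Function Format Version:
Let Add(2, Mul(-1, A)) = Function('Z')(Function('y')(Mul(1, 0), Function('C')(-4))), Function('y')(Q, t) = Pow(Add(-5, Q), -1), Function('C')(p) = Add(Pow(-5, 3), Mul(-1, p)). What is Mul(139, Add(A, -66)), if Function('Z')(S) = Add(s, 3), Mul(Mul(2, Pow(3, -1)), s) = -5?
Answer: Rational(-16541, 2) ≈ -8270.5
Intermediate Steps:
s = Rational(-15, 2) (s = Mul(Rational(3, 2), -5) = Rational(-15, 2) ≈ -7.5000)
Function('C')(p) = Add(-125, Mul(-1, p))
Function('Z')(S) = Rational(-9, 2) (Function('Z')(S) = Add(Rational(-15, 2), 3) = Rational(-9, 2))
A = Rational(13, 2) (A = Add(2, Mul(-1, Rational(-9, 2))) = Add(2, Rational(9, 2)) = Rational(13, 2) ≈ 6.5000)
Mul(139, Add(A, -66)) = Mul(139, Add(Rational(13, 2), -66)) = Mul(139, Rational(-119, 2)) = Rational(-16541, 2)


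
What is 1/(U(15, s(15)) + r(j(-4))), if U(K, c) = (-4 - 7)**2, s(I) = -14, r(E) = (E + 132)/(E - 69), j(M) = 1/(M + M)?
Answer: 553/65858 ≈ 0.0083968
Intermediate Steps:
j(M) = 1/(2*M)
r(E) = (132 + E)/(-69 + E)
U(K, c) = 121 (U(K, c) = (-11)**2 = 121)
1/(U(15, s(15)) + r(j(-4))) = 1/(121 + (132 + (1/2)/(-4))/(-69 + (1/2)/(-4))) = 1/(121 + (132 + (1/2)*(-1/4))/(-69 + (1/2)*(-1/4))) = 1/(121 + (132 - 1/8)/(-69 - 1/8)) = 1/(121 + (1055/8)/(-553/8)) = 1/(121 - 8/553*1055/8) = 1/(121 - 1055/553) = 1/(65858/553) = 553/65858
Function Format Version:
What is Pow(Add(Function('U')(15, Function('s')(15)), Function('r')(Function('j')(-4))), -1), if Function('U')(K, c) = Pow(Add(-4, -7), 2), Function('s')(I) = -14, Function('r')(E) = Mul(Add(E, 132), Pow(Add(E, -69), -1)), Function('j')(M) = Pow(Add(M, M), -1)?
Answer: Rational(553, 65858) ≈ 0.0083968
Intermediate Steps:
Function('j')(M) = Mul(Rational(1, 2), Pow(M, -1)) (Function('j')(M) = Pow(Mul(2, M), -1) = Mul(Rational(1, 2), Pow(M, -1)))
Function('r')(E) = Mul(Pow(Add(-69, E), -1), Add(132, E)) (Function('r')(E) = Mul(Add(132, E), Pow(Add(-69, E), -1)) = Mul(Pow(Add(-69, E), -1), Add(132, E)))
Function('U')(K, c) = 121 (Function('U')(K, c) = Pow(-11, 2) = 121)
Pow(Add(Function('U')(15, Function('s')(15)), Function('r')(Function('j')(-4))), -1) = Pow(Add(121, Mul(Pow(Add(-69, Mul(Rational(1, 2), Pow(-4, -1))), -1), Add(132, Mul(Rational(1, 2), Pow(-4, -1))))), -1) = Pow(Add(121, Mul(Pow(Add(-69, Mul(Rational(1, 2), Rational(-1, 4))), -1), Add(132, Mul(Rational(1, 2), Rational(-1, 4))))), -1) = Pow(Add(121, Mul(Pow(Add(-69, Rational(-1, 8)), -1), Add(132, Rational(-1, 8)))), -1) = Pow(Add(121, Mul(Pow(Rational(-553, 8), -1), Rational(1055, 8))), -1) = Pow(Add(121, Mul(Rational(-8, 553), Rational(1055, 8))), -1) = Pow(Add(121, Rational(-1055, 553)), -1) = Pow(Rational(65858, 553), -1) = Rational(553, 65858)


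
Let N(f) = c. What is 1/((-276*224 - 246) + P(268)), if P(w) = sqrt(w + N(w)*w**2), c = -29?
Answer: -31035/1927383764 - I*sqrt(520657)/1927383764 ≈ -1.6102e-5 - 3.7438e-7*I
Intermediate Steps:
N(f) = -29
P(w) = sqrt(w - 29*w**2)
1/((-276*224 - 246) + P(268)) = 1/((-276*224 - 246) + sqrt(268*(1 - 29*268))) = 1/((-61824 - 246) + sqrt(268*(1 - 7772))) = 1/(-62070 + sqrt(268*(-7771))) = 1/(-62070 + sqrt(-2082628)) = 1/(-62070 + 2*I*sqrt(520657))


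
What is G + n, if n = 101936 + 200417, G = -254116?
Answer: 48237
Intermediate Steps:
n = 302353
G + n = -254116 + 302353 = 48237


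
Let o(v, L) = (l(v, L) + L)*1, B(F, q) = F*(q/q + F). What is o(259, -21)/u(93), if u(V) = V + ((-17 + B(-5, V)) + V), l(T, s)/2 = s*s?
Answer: 41/9 ≈ 4.5556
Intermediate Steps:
B(F, q) = F*(1 + F)
l(T, s) = 2*s² (l(T, s) = 2*(s*s) = 2*s²)
o(v, L) = L + 2*L² (o(v, L) = (2*L² + L)*1 = (L + 2*L²)*1 = L + 2*L²)
u(V) = 3 + 2*V (u(V) = V + ((-17 - 5*(1 - 5)) + V) = V + ((-17 - 5*(-4)) + V) = V + ((-17 + 20) + V) = V + (3 + V) = 3 + 2*V)
o(259, -21)/u(93) = (-21*(1 + 2*(-21)))/(3 + 2*93) = (-21*(1 - 42))/(3 + 186) = -21*(-41)/189 = 861*(1/189) = 41/9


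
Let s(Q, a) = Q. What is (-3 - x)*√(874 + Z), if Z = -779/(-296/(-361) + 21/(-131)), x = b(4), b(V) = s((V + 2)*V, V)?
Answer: -27*I*√298700204505/31195 ≈ -473.04*I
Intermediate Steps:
b(V) = V*(2 + V) (b(V) = (V + 2)*V = (2 + V)*V = V*(2 + V))
x = 24 (x = 4*(2 + 4) = 4*6 = 24)
Z = -36839689/31195 (Z = -779/(-296*(-1/361) + 21*(-1/131)) = -779/(296/361 - 21/131) = -779/31195/47291 = -779*47291/31195 = -36839689/31195 ≈ -1180.9)
(-3 - x)*√(874 + Z) = (-3 - 1*24)*√(874 - 36839689/31195) = (-3 - 24)*√(-9575259/31195) = -27*I*√298700204505/31195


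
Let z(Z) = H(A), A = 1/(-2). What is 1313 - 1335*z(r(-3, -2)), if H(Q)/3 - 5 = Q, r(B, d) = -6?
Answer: -33419/2 ≈ -16710.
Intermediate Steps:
A = -½ ≈ -0.50000
H(Q) = 15 + 3*Q
z(Z) = 27/2 (z(Z) = 15 + 3*(-½) = 15 - 3/2 = 27/2)
1313 - 1335*z(r(-3, -2)) = 1313 - 1335*27/2 = 1313 - 36045/2 = -33419/2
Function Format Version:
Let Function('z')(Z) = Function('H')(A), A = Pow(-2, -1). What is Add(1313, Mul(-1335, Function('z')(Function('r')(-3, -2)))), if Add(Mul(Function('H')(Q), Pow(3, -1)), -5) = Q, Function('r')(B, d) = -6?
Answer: Rational(-33419, 2) ≈ -16710.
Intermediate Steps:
A = Rational(-1, 2) ≈ -0.50000
Function('H')(Q) = Add(15, Mul(3, Q))
Function('z')(Z) = Rational(27, 2) (Function('z')(Z) = Add(15, Mul(3, Rational(-1, 2))) = Add(15, Rational(-3, 2)) = Rational(27, 2))
Add(1313, Mul(-1335, Function('z')(Function('r')(-3, -2)))) = Add(1313, Mul(-1335, Rational(27, 2))) = Add(1313, Rational(-36045, 2)) = Rational(-33419, 2)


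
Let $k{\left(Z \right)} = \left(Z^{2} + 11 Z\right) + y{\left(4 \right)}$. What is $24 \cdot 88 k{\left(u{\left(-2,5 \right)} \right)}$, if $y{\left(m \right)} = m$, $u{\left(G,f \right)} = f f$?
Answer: $1909248$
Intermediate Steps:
$u{\left(G,f \right)} = f^{2}$
$k{\left(Z \right)} = 4 + Z^{2} + 11 Z$ ($k{\left(Z \right)} = \left(Z^{2} + 11 Z\right) + 4 = 4 + Z^{2} + 11 Z$)
$24 \cdot 88 k{\left(u{\left(-2,5 \right)} \right)} = 24 \cdot 88 \left(4 + \left(5^{2}\right)^{2} + 11 \cdot 5^{2}\right) = 2112 \left(4 + 25^{2} + 11 \cdot 25\right) = 2112 \left(4 + 625 + 275\right) = 2112 \cdot 904 = 1909248$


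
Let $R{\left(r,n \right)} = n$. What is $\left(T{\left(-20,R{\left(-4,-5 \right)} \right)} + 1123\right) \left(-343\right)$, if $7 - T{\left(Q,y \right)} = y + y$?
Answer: $-391020$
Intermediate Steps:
$T{\left(Q,y \right)} = 7 - 2 y$ ($T{\left(Q,y \right)} = 7 - \left(y + y\right) = 7 - 2 y$)
$\left(T{\left(-20,R{\left(-4,-5 \right)} \right)} + 1123\right) \left(-343\right) = \left(\left(7 - -10\right) + 1123\right) \left(-343\right) = \left(\left(7 + 10\right) + 1123\right) \left(-343\right) = \left(17 + 1123\right) \left(-343\right) = 1140 \left(-343\right) = -391020$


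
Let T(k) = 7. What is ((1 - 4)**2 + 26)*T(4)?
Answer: 245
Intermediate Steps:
((1 - 4)**2 + 26)*T(4) = ((1 - 4)**2 + 26)*7 = ((-3)**2 + 26)*7 = (9 + 26)*7 = 35*7 = 245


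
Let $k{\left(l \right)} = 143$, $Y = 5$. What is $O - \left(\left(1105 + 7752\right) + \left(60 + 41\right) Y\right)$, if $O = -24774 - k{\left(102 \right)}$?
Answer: $-34279$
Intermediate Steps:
$O = -24917$ ($O = -24774 - 143 = -24917$)
$O - \left(\left(1105 + 7752\right) + \left(60 + 41\right) Y\right) = -24917 - \left(\left(1105 + 7752\right) + \left(60 + 41\right) 5\right) = -24917 - \left(8857 + 101 \cdot 5\right) = -24917 - \left(8857 + 505\right) = -24917 - 9362 = -34279$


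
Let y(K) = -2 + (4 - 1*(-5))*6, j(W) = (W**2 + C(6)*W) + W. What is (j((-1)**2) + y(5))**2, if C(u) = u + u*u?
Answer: 9216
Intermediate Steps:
C(u) = u + u**2
j(W) = W**2 + 43*W (j(W) = (W**2 + (6*(1 + 6))*W) + W = (W**2 + (6*7)*W) + W = (W**2 + 42*W) + W = W**2 + 43*W)
y(K) = 52 (y(K) = -2 + (4 + 5)*6 = -2 + 9*6 = -2 + 54 = 52)
(j((-1)**2) + y(5))**2 = ((-1)**2*(43 + (-1)**2) + 52)**2 = (1*(43 + 1) + 52)**2 = (1*44 + 52)**2 = (44 + 52)**2 = 96**2 = 9216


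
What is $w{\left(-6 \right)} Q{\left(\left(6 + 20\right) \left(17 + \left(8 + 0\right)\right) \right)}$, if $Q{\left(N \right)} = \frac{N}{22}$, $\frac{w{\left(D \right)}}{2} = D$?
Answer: $- \frac{3900}{11} \approx -354.55$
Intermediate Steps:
$w{\left(D \right)} = 2 D$
$Q{\left(N \right)} = \frac{N}{22}$ ($Q{\left(N \right)} = N \frac{1}{22} = \frac{N}{22}$)
$w{\left(-6 \right)} Q{\left(\left(6 + 20\right) \left(17 + \left(8 + 0\right)\right) \right)} = 2 \left(-6\right) \frac{\left(6 + 20\right) \left(17 + \left(8 + 0\right)\right)}{22} = - 12 \frac{26 \left(17 + 8\right)}{22} = - 12 \frac{26 \cdot 25}{22} = - 12 \cdot \frac{1}{22} \cdot 650 = \left(-12\right) \frac{325}{11} = - \frac{3900}{11}$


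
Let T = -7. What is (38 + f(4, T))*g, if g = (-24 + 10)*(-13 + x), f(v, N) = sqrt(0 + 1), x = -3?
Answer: 8736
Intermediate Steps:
f(v, N) = 1 (f(v, N) = sqrt(1) = 1)
g = 224 (g = (-24 + 10)*(-13 - 3) = -14*(-16) = 224)
(38 + f(4, T))*g = (38 + 1)*224 = 39*224 = 8736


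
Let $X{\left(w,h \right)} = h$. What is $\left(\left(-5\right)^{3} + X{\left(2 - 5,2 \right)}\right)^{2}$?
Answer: $15129$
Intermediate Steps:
$\left(\left(-5\right)^{3} + X{\left(2 - 5,2 \right)}\right)^{2} = \left(\left(-5\right)^{3} + 2\right)^{2} = \left(-125 + 2\right)^{2} = \left(-123\right)^{2} = 15129$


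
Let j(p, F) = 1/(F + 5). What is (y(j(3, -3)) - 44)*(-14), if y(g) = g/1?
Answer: 609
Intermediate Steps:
j(p, F) = 1/(5 + F)
y(g) = g (y(g) = g*1 = g)
(y(j(3, -3)) - 44)*(-14) = (1/(5 - 3) - 44)*(-14) = (1/2 - 44)*(-14) = -87/2*(-14) = 609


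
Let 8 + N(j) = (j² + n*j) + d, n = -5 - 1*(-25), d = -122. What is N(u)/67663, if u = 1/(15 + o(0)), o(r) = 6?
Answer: -56909/29839383 ≈ -0.0019072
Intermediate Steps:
n = 20 (n = -5 + 25 = 20)
u = 1/21 (u = 1/(15 + 6) = 1/21 ≈ 0.047619)
N(j) = -130 + j² + 20*j (N(j) = -8 + ((j² + 20*j) - 122) = -8 + (-122 + j² + 20*j) = -130 + j² + 20*j)
N(u)/67663 = (-130 + (1/21)² + 20*(1/21))/67663 = (-130 + 1/441 + 20/21)*(1/67663) = -56909/441*1/67663 = -56909/29839383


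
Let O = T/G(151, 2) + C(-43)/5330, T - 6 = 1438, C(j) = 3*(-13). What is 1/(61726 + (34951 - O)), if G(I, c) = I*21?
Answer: 1300110/125690151943 ≈ 1.0344e-5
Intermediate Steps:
C(j) = -39
T = 1444 (T = 6 + 1438 = 1444)
G(I, c) = 21*I
O = 582527/1300110 (O = 1444/((21*151)) - 39/5330 = 1444/3171 - 39*1/5330 = 1444*(1/3171) - 3/410 = 1444/3171 - 3/410 = 582527/1300110 ≈ 0.44806)
1/(61726 + (34951 - O)) = 1/(61726 + (34951 - 1*582527/1300110)) = 1/(61726 + (34951 - 582527/1300110)) = 1/(61726 + 45439562083/1300110) = 1/(125690151943/1300110) = 1300110/125690151943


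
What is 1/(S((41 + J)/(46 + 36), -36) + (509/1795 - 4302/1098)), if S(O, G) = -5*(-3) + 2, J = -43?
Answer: 109495/1463459 ≈ 0.074819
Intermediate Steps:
S(O, G) = 17 (S(O, G) = 15 + 2 = 17)
1/(S((41 + J)/(46 + 36), -36) + (509/1795 - 4302/1098)) = 1/(17 + (509/1795 - 4302/1098)) = 1/(17 + (509*(1/1795) - 4302*1/1098)) = 1/(17 + (509/1795 - 239/61)) = 1/(17 - 397956/109495) = 1/(1463459/109495) = 109495/1463459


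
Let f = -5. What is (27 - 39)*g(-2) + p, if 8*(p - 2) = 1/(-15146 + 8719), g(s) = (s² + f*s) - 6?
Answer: -4833105/51416 ≈ -94.000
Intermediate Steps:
g(s) = -6 + s² - 5*s (g(s) = (s² - 5*s) - 6 = -6 + s² - 5*s)
p = 102831/51416 (p = 2 + 1/(8*(-15146 + 8719)) = 2 + (⅛)/(-6427) = 2 + (⅛)*(-1/6427) = 2 - 1/51416 = 102831/51416 ≈ 2.0000)
(27 - 39)*g(-2) + p = (27 - 39)*(-6 + (-2)² - 5*(-2)) + 102831/51416 = -12*(-6 + 4 + 10) + 102831/51416 = -12*8 + 102831/51416 = -96 + 102831/51416 = -4833105/51416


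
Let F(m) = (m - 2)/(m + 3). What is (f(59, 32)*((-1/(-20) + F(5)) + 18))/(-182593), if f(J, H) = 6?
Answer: -2211/3651860 ≈ -0.00060545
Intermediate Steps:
F(m) = (-2 + m)/(3 + m)
(f(59, 32)*((-1/(-20) + F(5)) + 18))/(-182593) = (6*((-1/(-20) + (-2 + 5)/(3 + 5)) + 18))/(-182593) = (6*((-1*(-1/20) + 3/8) + 18))*(-1/182593) = (6*((1/20 + (⅛)*3) + 18))*(-1/182593) = (6*((1/20 + 3/8) + 18))*(-1/182593) = (6*(17/40 + 18))*(-1/182593) = (6*(737/40))*(-1/182593) = (2211/20)*(-1/182593) = -2211/3651860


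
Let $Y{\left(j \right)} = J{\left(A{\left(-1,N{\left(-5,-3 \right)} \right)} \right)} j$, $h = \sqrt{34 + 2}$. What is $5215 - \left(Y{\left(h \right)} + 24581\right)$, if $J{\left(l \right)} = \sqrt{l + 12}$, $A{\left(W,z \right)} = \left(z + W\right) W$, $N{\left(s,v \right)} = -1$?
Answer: $-19366 - 6 \sqrt{14} \approx -19388.0$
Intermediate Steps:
$h = 6$ ($h = \sqrt{36} = 6$)
$A{\left(W,z \right)} = W \left(W + z\right)$ ($A{\left(W,z \right)} = \left(W + z\right) W = W \left(W + z\right)$)
$J{\left(l \right)} = \sqrt{12 + l}$
$Y{\left(j \right)} = j \sqrt{14}$ ($Y{\left(j \right)} = \sqrt{12 - \left(-1 - 1\right)} j = \sqrt{12 - -2} j = \sqrt{12 + 2} j = \sqrt{14} j = j \sqrt{14}$)
$5215 - \left(Y{\left(h \right)} + 24581\right) = 5215 - \left(6 \sqrt{14} + 24581\right) = 5215 - \left(24581 + 6 \sqrt{14}\right) = -19366 - 6 \sqrt{14}$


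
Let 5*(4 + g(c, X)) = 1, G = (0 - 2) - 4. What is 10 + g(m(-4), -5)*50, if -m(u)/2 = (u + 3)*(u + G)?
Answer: -180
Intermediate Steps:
G = -6 (G = -2 - 4 = -6)
m(u) = -2*(-6 + u)*(3 + u) (m(u) = -2*(u + 3)*(u - 6) = -2*(3 + u)*(-6 + u) = -2*(-6 + u)*(3 + u))
g(c, X) = -19/5 (g(c, X) = -4 + (⅕)*1 = -4 + ⅕ = -19/5)
10 + g(m(-4), -5)*50 = 10 - 19/5*50 = 10 - 190 = -180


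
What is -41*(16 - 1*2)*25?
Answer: -14350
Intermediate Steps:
-41*(16 - 1*2)*25 = -41*(16 - 2)*25 = -41*14*25 = -574*25 = -14350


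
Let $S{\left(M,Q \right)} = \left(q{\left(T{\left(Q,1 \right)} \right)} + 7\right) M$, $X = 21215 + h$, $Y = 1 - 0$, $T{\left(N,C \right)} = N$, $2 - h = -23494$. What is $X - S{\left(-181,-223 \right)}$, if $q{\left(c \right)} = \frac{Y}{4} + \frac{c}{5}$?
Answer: $\frac{759013}{20} \approx 37951.0$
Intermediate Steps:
$h = 23496$ ($h = 2 - -23494 = 2 + 23494 = 23496$)
$Y = 1$ ($Y = 1 + 0 = 1$)
$q{\left(c \right)} = \frac{1}{4} + \frac{c}{5}$ ($q{\left(c \right)} = 1 \cdot \frac{1}{4} + \frac{c}{5} = 1 \cdot \frac{1}{4} + c \frac{1}{5} = \frac{1}{4} + \frac{c}{5}$)
$X = 44711$ ($X = 21215 + 23496 = 44711$)
$S{\left(M,Q \right)} = M \left(\frac{29}{4} + \frac{Q}{5}\right)$ ($S{\left(M,Q \right)} = \left(\left(\frac{1}{4} + \frac{Q}{5}\right) + 7\right) M = \left(\frac{29}{4} + \frac{Q}{5}\right) M = M \left(\frac{29}{4} + \frac{Q}{5}\right)$)
$X - S{\left(-181,-223 \right)} = 44711 - \frac{1}{20} \left(-181\right) \left(145 + 4 \left(-223\right)\right) = 44711 - \frac{1}{20} \left(-181\right) \left(145 - 892\right) = 44711 - \frac{1}{20} \left(-181\right) \left(-747\right) = 44711 - \frac{135207}{20} = \frac{759013}{20}$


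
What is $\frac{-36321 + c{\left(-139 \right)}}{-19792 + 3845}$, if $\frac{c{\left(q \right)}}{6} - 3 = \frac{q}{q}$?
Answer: $\frac{981}{431} \approx 2.2761$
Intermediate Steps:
$c{\left(q \right)} = 24$ ($c{\left(q \right)} = 18 + 6 \frac{q}{q} = 18 + 6 \cdot 1 = 18 + 6 = 24$)
$\frac{-36321 + c{\left(-139 \right)}}{-19792 + 3845} = \frac{-36321 + 24}{-19792 + 3845} = - \frac{36297}{-15947} = \left(-36297\right) \left(- \frac{1}{15947}\right) = \frac{981}{431}$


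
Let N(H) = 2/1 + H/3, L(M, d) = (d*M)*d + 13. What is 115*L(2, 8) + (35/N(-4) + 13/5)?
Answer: 162701/10 ≈ 16270.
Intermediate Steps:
L(M, d) = 13 + M*d² (L(M, d) = (M*d)*d + 13 = M*d² + 13 = 13 + M*d²)
N(H) = 2 + H/3 (N(H) = 2*1 + H*(⅓) = 2 + H/3)
115*L(2, 8) + (35/N(-4) + 13/5) = 115*(13 + 2*8²) + (35/(2 + (⅓)*(-4)) + 13/5) = 115*(13 + 2*64) + (35/(2 - 4/3) + 13*(⅕)) = 115*(13 + 128) + (35/(⅔) + 13/5) = 115*141 + (35*(3/2) + 13/5) = 16215 + (105/2 + 13/5) = 16215 + 551/10 = 162701/10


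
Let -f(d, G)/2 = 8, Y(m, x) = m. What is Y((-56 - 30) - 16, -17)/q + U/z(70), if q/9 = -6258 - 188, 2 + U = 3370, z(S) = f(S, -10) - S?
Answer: -16281865/415767 ≈ -39.161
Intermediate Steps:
f(d, G) = -16 (f(d, G) = -2*8 = -16)
z(S) = -16 - S
U = 3368 (U = -2 + 3370 = 3368)
q = -58014 (q = 9*(-6258 - 188) = 9*(-6446) = -58014)
Y((-56 - 30) - 16, -17)/q + U/z(70) = ((-56 - 30) - 16)/(-58014) + 3368/(-16 - 1*70) = (-86 - 16)*(-1/58014) + 3368/(-16 - 70) = -102*(-1/58014) + 3368/(-86) = 17/9669 + 3368*(-1/86) = 17/9669 - 1684/43 = -16281865/415767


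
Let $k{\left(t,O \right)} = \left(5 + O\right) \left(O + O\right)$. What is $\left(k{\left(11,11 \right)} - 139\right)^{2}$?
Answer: $45369$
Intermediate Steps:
$k{\left(t,O \right)} = 2 O \left(5 + O\right)$ ($k{\left(t,O \right)} = \left(5 + O\right) 2 O = 2 O \left(5 + O\right)$)
$\left(k{\left(11,11 \right)} - 139\right)^{2} = \left(2 \cdot 11 \left(5 + 11\right) - 139\right)^{2} = \left(2 \cdot 11 \cdot 16 - 139\right)^{2} = \left(352 - 139\right)^{2} = 213^{2} = 45369$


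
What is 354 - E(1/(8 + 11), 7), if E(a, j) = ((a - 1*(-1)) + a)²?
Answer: 127353/361 ≈ 352.78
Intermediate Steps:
E(a, j) = (1 + 2*a)² (E(a, j) = ((a + 1) + a)² = ((1 + a) + a)² = (1 + 2*a)²)
354 - E(1/(8 + 11), 7) = 354 - (1 + 2/(8 + 11))² = 354 - (1 + 2/19)² = 354 - (21/19)² = 354 - 1*441/361 = 354 - 441/361 = 127353/361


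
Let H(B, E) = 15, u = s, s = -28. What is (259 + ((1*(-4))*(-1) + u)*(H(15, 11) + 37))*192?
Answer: -189888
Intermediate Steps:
u = -28
(259 + ((1*(-4))*(-1) + u)*(H(15, 11) + 37))*192 = (259 + ((1*(-4))*(-1) - 28)*(15 + 37))*192 = (259 + (-4*(-1) - 28)*52)*192 = (259 + (4 - 28)*52)*192 = (259 - 24*52)*192 = (259 - 1248)*192 = -989*192 = -189888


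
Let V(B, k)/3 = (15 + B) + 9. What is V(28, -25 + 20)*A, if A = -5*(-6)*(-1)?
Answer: -4680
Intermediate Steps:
V(B, k) = 72 + 3*B (V(B, k) = 3*((15 + B) + 9) = 3*(24 + B) = 72 + 3*B)
A = -30 (A = 30*(-1) = -30)
V(28, -25 + 20)*A = (72 + 3*28)*(-30) = (72 + 84)*(-30) = 156*(-30) = -4680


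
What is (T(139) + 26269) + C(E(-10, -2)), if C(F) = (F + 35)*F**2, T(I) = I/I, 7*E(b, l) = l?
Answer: 9011582/343 ≈ 26273.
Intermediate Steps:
E(b, l) = l/7
T(I) = 1
C(F) = F**2*(35 + F) (C(F) = (35 + F)*F**2 = F**2*(35 + F))
(T(139) + 26269) + C(E(-10, -2)) = (1 + 26269) + ((1/7)*(-2))**2*(35 + (1/7)*(-2)) = 26270 + (-2/7)**2*(35 - 2/7) = 26270 + (4/49)*(243/7) = 26270 + 972/343 = 9011582/343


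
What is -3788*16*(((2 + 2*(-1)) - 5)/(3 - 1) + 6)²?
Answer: -742448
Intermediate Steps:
-3788*16*(((2 + 2*(-1)) - 5)/(3 - 1) + 6)² = -3788*16*(((2 - 2) - 5)/2 + 6)² = -3788*16*((0 - 5)*(½) + 6)² = -3788*16*(-5*½ + 6)² = -3788*16*(-5/2 + 6)² = -3788*((7/2)*4)² = -3788*14² = -3788*196 = -742448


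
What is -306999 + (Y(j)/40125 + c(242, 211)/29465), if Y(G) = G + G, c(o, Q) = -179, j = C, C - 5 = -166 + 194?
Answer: -24197316155304/78818875 ≈ -3.0700e+5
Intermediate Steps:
C = 33 (C = 5 + (-166 + 194) = 5 + 28 = 33)
j = 33
Y(G) = 2*G
-306999 + (Y(j)/40125 + c(242, 211)/29465) = -306999 + ((2*33)/40125 - 179/29465) = -306999 + (66*(1/40125) - 179*1/29465) = -306999 + (22/13375 - 179/29465) = -306999 - 349179/78818875 = -24197316155304/78818875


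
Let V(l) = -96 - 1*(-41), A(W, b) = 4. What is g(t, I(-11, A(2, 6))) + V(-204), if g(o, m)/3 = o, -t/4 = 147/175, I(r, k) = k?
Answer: -1627/25 ≈ -65.080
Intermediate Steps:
V(l) = -55 (V(l) = -96 + 41 = -55)
t = -84/25 (t = -588/175 = -4*21/25 = -84/25 ≈ -3.3600)
g(o, m) = 3*o
g(t, I(-11, A(2, 6))) + V(-204) = 3*(-84/25) - 55 = -252/25 - 55 = -1627/25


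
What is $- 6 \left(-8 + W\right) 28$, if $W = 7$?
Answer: $168$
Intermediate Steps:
$- 6 \left(-8 + W\right) 28 = - 6 \left(-8 + 7\right) 28 = \left(-6\right) \left(-1\right) 28 = 6 \cdot 28 = 168$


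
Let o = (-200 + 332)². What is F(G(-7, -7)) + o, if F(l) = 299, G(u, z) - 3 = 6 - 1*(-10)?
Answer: 17723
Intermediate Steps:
G(u, z) = 19 (G(u, z) = 3 + (6 - 1*(-10)) = 3 + (6 + 10) = 3 + 16 = 19)
o = 17424 (o = 132² = 17424)
F(G(-7, -7)) + o = 299 + 17424 = 17723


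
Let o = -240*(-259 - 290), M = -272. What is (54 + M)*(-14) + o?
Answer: 134812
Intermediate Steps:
o = 131760 (o = -240*(-549) = 131760)
(54 + M)*(-14) + o = (54 - 272)*(-14) + 131760 = -218*(-14) + 131760 = 3052 + 131760 = 134812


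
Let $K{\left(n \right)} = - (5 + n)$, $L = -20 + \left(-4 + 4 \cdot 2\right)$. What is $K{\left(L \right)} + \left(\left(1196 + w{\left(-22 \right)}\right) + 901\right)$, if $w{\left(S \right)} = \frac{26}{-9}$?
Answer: $\frac{18946}{9} \approx 2105.1$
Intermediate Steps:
$L = -16$ ($L = -20 + \left(-4 + 8\right) = -20 + 4 = -16$)
$w{\left(S \right)} = - \frac{26}{9}$ ($w{\left(S \right)} = 26 \left(- \frac{1}{9}\right) = - \frac{26}{9}$)
$K{\left(n \right)} = -5 - n$
$K{\left(L \right)} + \left(\left(1196 + w{\left(-22 \right)}\right) + 901\right) = \left(-5 - -16\right) + \left(\left(1196 - \frac{26}{9}\right) + 901\right) = \left(-5 + 16\right) + \left(\frac{10738}{9} + 901\right) = 11 + \frac{18847}{9} = \frac{18946}{9}$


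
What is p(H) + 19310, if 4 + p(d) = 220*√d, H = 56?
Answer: 19306 + 440*√14 ≈ 20952.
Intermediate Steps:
p(d) = -4 + 220*√d
p(H) + 19310 = (-4 + 220*√56) + 19310 = (-4 + 220*(2*√14)) + 19310 = (-4 + 440*√14) + 19310 = 19306 + 440*√14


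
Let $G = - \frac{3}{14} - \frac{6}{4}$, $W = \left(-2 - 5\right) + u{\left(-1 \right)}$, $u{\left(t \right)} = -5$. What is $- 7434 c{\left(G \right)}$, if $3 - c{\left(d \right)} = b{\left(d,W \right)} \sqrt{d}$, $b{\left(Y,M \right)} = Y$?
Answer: $-22302 - \frac{25488 i \sqrt{21}}{7} \approx -22302.0 - 16686.0 i$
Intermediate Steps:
$W = -12$ ($W = \left(-2 - 5\right) - 5 = -7 - 5 = -12$)
$G = - \frac{12}{7}$ ($G = \left(-3\right) \frac{1}{14} - \frac{3}{2} = - \frac{3}{14} - \frac{3}{2} = - \frac{12}{7} \approx -1.7143$)
$c{\left(d \right)} = 3 - d^{\frac{3}{2}}$ ($c{\left(d \right)} = 3 - d \sqrt{d} = 3 - d^{\frac{3}{2}}$)
$- 7434 c{\left(G \right)} = - 7434 \left(3 - \left(- \frac{12}{7}\right)^{\frac{3}{2}}\right) = - 7434 \left(3 - - \frac{24 i \sqrt{21}}{49}\right) = - 7434 \left(3 + \frac{24 i \sqrt{21}}{49}\right) = -22302 - \frac{25488 i \sqrt{21}}{7}$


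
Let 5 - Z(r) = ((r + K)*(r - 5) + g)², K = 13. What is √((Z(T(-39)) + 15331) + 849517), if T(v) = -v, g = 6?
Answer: I*√2282223 ≈ 1510.7*I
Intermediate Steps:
Z(r) = 5 - (6 + (-5 + r)*(13 + r))² (Z(r) = 5 - ((r + 13)*(r - 5) + 6)² = 5 - ((13 + r)*(-5 + r) + 6)² = 5 - ((-5 + r)*(13 + r) + 6)² = 5 - (6 + (-5 + r)*(13 + r))²)
√((Z(T(-39)) + 15331) + 849517) = √(((5 - (-59 + (-1*(-39))² + 8*(-1*(-39)))²) + 15331) + 849517) = √(((5 - (-59 + 39² + 8*39)²) + 15331) + 849517) = √(((5 - (-59 + 1521 + 312)²) + 15331) + 849517) = √(((5 - 1*1774²) + 15331) + 849517) = √(((5 - 1*3147076) + 15331) + 849517) = √(((5 - 3147076) + 15331) + 849517) = √((-3147071 + 15331) + 849517) = √(-3131740 + 849517) = √(-2282223) = I*√2282223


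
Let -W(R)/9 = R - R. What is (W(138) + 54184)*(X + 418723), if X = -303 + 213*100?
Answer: 23825788480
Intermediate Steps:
X = 20997 (X = -303 + 21300 = 20997)
W(R) = 0 (W(R) = -9*(R - R) = -9*0 = 0)
(W(138) + 54184)*(X + 418723) = (0 + 54184)*(20997 + 418723) = 54184*439720 = 23825788480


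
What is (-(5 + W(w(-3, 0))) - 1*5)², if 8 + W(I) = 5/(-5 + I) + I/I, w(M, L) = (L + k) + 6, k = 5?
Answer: 529/36 ≈ 14.694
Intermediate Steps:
w(M, L) = 11 + L (w(M, L) = (L + 5) + 6 = (5 + L) + 6 = 11 + L)
W(I) = -7 + 5/(-5 + I) (W(I) = -8 + (5/(-5 + I) + I/I) = -8 + (5/(-5 + I) + 1) = -8 + (1 + 5/(-5 + I)) = -7 + 5/(-5 + I))
(-(5 + W(w(-3, 0))) - 1*5)² = (-(5 + (40 - 7*(11 + 0))/(-5 + (11 + 0))) - 1*5)² = (-(5 + (40 - 7*11)/(-5 + 11)) - 5)² = (-(5 + (40 - 77)/6) - 5)² = (-(5 + (⅙)*(-37)) - 5)² = (-(5 - 37/6) - 5)² = (-1*(-7/6) - 5)² = (7/6 - 5)² = (-23/6)² = 529/36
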